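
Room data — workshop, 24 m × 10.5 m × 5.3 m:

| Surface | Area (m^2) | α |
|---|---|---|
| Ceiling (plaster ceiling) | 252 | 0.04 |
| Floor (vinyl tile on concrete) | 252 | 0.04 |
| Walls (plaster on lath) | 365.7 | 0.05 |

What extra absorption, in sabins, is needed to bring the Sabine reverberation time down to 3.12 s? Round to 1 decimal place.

Total absorption A₁ = 252×0.04 + 252×0.04 + 365.7×0.05
  = 10.080 + 10.080 + 18.285 = 38.445 m^2 sabins.
Target A₂ = 0.161·1335.6/3.12 = 68.920 sabins (V = 1335.6 m³).
Shortfall: 68.920 − 38.445 = 30.5 sabins.

30.5 sabins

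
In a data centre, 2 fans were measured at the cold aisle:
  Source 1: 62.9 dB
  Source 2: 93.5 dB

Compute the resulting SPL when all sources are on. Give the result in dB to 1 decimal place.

Sum in the linear (power) domain: Σ 10^(Lᵢ/10) = 10^(62.9/10) + 10^(93.5/10) = 2.241e+09.
Combined level = 10 log₁₀(2.241e+09) = 93.5 dB.

93.5 dB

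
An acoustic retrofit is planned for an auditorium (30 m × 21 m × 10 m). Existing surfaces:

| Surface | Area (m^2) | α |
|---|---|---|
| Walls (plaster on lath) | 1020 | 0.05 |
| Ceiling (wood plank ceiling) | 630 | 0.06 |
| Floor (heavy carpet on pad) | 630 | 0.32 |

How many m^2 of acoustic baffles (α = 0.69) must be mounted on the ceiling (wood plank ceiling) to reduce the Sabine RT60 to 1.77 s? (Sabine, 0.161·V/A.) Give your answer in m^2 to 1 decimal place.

Summing Sᵢαᵢ: 51.000 + 37.800 + 201.600 → A₁ = 290.400 sabins.
V = 6300 m³. Target absorption A₂ = 0.161 × 6300 / 1.77 = 573.051 sabins.
Absorption to add: 573.051 − 290.400 = 282.651 sabins.
Net gain per m^2: Δα = 0.69 − 0.06 = 0.63.
Panel area = 282.651 / 0.63 = 448.7 m^2.

448.7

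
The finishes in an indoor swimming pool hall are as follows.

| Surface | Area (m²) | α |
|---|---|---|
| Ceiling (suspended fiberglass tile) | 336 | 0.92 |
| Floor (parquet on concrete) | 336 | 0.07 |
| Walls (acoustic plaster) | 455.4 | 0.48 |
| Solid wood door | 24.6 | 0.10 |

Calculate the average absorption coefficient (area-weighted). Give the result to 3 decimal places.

S = Σ Sᵢ = 336 + 336 + 455.4 + 24.6 = 1152.0 m².
Σ(Sᵢαᵢ) = 336·0.92 + 336·0.07 + 455.4·0.48 + 24.6·0.10 = 553.692.
ᾱ = A/S = 0.481.

0.481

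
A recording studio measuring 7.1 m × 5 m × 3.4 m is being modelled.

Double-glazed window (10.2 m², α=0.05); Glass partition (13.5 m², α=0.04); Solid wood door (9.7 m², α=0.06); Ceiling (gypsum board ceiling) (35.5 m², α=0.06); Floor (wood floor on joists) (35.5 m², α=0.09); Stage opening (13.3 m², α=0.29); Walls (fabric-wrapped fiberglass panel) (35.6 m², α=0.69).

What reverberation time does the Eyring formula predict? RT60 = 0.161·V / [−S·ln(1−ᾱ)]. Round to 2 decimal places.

Total surface area S = 10.2 + 13.5 + 9.7 + 35.5 + 35.5 + 13.3 + 35.6 = 153.3 m².
Absorption A = 10.2·0.05 + 13.5·0.04 + 9.7·0.06 + 35.5·0.06 + 35.5·0.09 + 13.3·0.29 + 35.6·0.69 = 35.378 sabins.
ᾱ = 35.378 / 153.3 = 0.2308.
−S·ln(1−ᾱ) = −153.3 × ln(1 − 0.2308) = 40.227.
V = 7.1 × 5 × 3.4 = 120.7 m³.
RT60 = 0.161 × 120.7 / 40.227 = 0.48 s.

0.48 s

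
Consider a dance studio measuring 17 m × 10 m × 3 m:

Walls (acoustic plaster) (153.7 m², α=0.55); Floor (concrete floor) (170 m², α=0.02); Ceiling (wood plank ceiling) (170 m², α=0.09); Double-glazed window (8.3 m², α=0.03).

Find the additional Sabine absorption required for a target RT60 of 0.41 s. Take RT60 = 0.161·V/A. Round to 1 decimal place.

A₁ = Σ Sᵢαᵢ = 153.7×0.55 + 170×0.02 + 170×0.09 + 8.3×0.03 = 103.484 sabins.
Target A₂ = 0.161·510/0.41 = 200.268 sabins (V = 510 m³).
Additional absorption ΔA = 200.268 − 103.484 = 96.8 sabins.

96.8 sabins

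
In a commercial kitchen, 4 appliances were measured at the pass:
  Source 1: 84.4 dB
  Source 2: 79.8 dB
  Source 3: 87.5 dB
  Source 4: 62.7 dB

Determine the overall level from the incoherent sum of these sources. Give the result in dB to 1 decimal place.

Σ 10^(Lᵢ/10) = 9.351e+08.
L_total = 10·log₁₀(9.351e+08) = 89.7 dB.

89.7 dB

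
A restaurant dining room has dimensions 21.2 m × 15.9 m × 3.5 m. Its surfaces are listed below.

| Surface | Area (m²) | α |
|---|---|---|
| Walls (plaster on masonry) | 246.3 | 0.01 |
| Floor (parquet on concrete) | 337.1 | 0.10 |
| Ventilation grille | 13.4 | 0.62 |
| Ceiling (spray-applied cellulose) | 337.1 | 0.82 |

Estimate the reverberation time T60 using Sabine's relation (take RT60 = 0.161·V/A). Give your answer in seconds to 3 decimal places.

A = Σ Sᵢαᵢ = 246.3×0.01 + 337.1×0.10 + 13.4×0.62 + 337.1×0.82 = 320.903 sabins.
V = 21.2·15.9·3.5 = 1179.78 m³.
T = 0.161 V/A = 0.161·1179.78/320.903 = 0.592 s.

0.592 s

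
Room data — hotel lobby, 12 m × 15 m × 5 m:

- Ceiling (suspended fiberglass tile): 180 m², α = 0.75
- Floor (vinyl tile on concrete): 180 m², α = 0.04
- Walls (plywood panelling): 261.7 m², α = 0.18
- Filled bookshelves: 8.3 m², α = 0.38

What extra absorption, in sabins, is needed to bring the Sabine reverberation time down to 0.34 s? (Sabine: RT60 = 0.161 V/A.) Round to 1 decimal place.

233.7 sabins

Total absorption A₁ = 180*0.75 + 180*0.04 + 261.7*0.18 + 8.3*0.38
  = 135.000 + 7.200 + 47.106 + 3.154 = 192.460 m² sabins.
Target A₂ = 0.161·900/0.34 = 426.176 sabins (V = 900 m³).
ΔA = A₂ − A₁ = 426.176 − 192.460 = 233.7 sabins.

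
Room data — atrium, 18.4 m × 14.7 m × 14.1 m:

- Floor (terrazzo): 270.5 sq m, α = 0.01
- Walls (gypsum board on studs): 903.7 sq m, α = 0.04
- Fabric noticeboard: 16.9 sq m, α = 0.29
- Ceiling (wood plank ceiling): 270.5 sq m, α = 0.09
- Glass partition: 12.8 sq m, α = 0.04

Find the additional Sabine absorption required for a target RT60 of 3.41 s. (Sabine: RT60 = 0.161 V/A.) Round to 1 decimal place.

Summing Sᵢαᵢ: 2.705 + 36.148 + 4.901 + 24.345 + 0.512 → A₁ = 68.611 sabins.
For T = 3.41 s, need A₂ = 0.161·V/T = 0.161·3813.768/3.41 = 180.064 sabins.
Additional absorption ΔA = 180.064 − 68.611 = 111.5 sabins.

111.5 sabins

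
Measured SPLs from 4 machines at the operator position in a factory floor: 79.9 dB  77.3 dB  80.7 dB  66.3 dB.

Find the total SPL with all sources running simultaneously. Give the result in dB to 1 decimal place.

Σ 10^(Lᵢ/10) = 2.732e+08.
L_total = 10·log₁₀(2.732e+08) = 84.4 dB.

84.4 dB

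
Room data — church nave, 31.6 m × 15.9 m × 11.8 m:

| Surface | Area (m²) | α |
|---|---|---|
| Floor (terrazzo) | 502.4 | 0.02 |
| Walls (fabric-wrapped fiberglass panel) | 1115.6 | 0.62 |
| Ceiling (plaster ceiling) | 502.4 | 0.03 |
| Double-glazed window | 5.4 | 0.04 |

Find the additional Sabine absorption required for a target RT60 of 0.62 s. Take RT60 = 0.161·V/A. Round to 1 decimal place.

A₁ = Σ Sᵢαᵢ = 502.4·0.02 + 1115.6·0.62 + 502.4·0.03 + 5.4·0.04 = 717.008 sabins.
For T = 0.62 s, need A₂ = 0.161·V/T = 0.161·5928.792/0.62 = 1539.573 sabins.
Shortfall: 1539.573 − 717.008 = 822.6 sabins.

822.6 sabins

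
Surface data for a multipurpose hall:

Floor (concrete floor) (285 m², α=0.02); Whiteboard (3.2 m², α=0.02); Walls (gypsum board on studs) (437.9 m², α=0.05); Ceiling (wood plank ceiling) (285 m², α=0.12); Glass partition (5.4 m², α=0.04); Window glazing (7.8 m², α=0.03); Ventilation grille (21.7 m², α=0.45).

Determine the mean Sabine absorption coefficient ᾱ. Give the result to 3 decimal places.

0.069

S = Σ Sᵢ = 285 + 3.2 + 437.9 + 285 + 5.4 + 7.8 + 21.7 = 1046.0 m².
A = 285×0.02 + 3.2×0.02 + 437.9×0.05 + 285×0.12 + 5.4×0.04 + 7.8×0.03 + 21.7×0.45 = 72.074 sabins.
ᾱ = A/S = 0.069.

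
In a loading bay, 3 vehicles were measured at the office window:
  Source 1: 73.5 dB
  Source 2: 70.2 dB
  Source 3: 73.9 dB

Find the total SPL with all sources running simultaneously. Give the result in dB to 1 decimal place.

77.6 dB

Σ 10^(Lᵢ/10) = 5.741e+07.
L_total = 10·log₁₀(5.741e+07) = 77.6 dB.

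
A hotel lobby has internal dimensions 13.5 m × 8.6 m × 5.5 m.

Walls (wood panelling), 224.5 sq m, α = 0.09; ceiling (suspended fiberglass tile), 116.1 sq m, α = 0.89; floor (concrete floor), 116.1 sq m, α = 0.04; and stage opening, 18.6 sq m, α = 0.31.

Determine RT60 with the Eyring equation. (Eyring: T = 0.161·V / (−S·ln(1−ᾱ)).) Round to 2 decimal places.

0.65 s

S = Σ Sᵢ = 475.3 sq m.
Absorption A = 224.5·0.09 + 116.1·0.89 + 116.1·0.04 + 18.6·0.31 = 133.944 sabins.
ᾱ = 133.944 / 475.3 = 0.2818.
−S·ln(1−ᾱ) = −475.3 × ln(1 − 0.2818) = 157.328.
V = 13.5 × 8.6 × 5.5 = 638.55 m³.
T = 0.161·V/[−S·ln(1−ᾱ)] = 0.161·638.55/157.328 = 0.65 s.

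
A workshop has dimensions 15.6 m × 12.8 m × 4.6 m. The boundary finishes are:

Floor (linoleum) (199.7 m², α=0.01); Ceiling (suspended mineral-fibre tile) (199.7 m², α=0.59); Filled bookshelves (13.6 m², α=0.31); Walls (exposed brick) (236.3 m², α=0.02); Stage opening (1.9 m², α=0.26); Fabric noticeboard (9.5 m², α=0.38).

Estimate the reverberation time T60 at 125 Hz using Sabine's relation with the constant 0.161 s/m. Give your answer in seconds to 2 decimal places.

1.11 s

Equivalent absorption area: A = 199.7×0.01 + 199.7×0.59 + 13.6×0.31 + 236.3×0.02 + 1.9×0.26 + 9.5×0.38 = 132.866 m².
Volume V = 15.6 × 12.8 × 4.6 = 918.528 m³.
RT60 = 0.161 · V / A = 0.161 × 918.528 / 132.866 = 1.11 s.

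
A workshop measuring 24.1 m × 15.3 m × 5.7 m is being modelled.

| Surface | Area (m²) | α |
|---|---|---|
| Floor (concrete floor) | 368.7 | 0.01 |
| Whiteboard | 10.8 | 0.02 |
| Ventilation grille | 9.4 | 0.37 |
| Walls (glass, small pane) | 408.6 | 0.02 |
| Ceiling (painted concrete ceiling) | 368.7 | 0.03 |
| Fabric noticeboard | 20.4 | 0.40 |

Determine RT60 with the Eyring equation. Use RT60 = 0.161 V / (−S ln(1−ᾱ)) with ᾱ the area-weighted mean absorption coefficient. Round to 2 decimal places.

9.59 seconds

S = Σ Sᵢ = 1186.6 m².
Σ(Sᵢαᵢ) = 368.7×0.01 + 10.8×0.02 + 9.4×0.37 + 408.6×0.02 + 368.7×0.03 + 20.4×0.40 = 34.774.
ᾱ = 34.774 / 1186.6 = 0.0293.
−S·ln(1−ᾱ) = −1186.6 × ln(1 − 0.0293) = 35.287.
V = 24.1 × 15.3 × 5.7 = 2101.761 m³.
RT60 = 0.161 × 2101.761 / 35.287 = 9.59 s.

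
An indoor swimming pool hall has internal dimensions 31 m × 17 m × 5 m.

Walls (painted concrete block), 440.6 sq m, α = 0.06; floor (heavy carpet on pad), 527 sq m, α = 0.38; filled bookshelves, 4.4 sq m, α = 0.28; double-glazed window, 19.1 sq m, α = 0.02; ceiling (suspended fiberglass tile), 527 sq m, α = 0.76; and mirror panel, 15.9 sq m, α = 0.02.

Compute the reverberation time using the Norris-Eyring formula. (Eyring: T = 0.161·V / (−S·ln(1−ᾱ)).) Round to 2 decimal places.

Total surface area S = 440.6 + 527 + 4.4 + 19.1 + 527 + 15.9 = 1534.0 sq m.
Σ(Sᵢαᵢ) = 440.6×0.06 + 527×0.38 + 4.4×0.28 + 19.1×0.02 + 527×0.76 + 15.9×0.02 = 629.148.
Mean coefficient ᾱ = A/S = 0.4101.
Eyring denominator: −S ln(1−ᾱ) = 809.649.
V = 31 × 17 × 5 = 2635 m³.
RT60 = 0.161 × 2635 / 809.649 = 0.52 s.

0.52 s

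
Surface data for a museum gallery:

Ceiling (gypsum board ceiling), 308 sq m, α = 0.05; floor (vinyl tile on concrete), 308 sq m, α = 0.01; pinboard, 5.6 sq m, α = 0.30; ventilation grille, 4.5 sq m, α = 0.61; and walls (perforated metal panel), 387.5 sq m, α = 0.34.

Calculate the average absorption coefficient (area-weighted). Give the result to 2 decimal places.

0.15

S = Σ Sᵢ = 308 + 308 + 5.6 + 4.5 + 387.5 = 1013.6 sq m.
Σ(Sᵢαᵢ) = 308*0.05 + 308*0.01 + 5.6*0.30 + 4.5*0.61 + 387.5*0.34 = 154.655.
ᾱ = A/S = 0.15.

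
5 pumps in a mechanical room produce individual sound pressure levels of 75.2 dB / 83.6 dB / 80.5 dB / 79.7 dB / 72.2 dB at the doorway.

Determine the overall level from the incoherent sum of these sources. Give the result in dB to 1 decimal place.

86.9 dB

Converting to relative power and adding: 10^(75.2/10) + 10^(83.6/10) + 10^(80.5/10) + 10^(79.7/10) + 10^(72.2/10) = 4.843e+08.
Back to dB: 10·log₁₀ Σ = 86.9 dB.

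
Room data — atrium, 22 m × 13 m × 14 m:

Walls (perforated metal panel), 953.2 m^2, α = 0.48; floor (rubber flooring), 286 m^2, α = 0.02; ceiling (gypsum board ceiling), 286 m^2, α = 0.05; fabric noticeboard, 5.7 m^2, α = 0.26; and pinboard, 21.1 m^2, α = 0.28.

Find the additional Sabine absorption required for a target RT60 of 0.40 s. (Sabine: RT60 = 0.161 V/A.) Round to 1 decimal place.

1126.7 sabins

Summing Sᵢαᵢ: 457.536 + 5.720 + 14.300 + 1.482 + 5.908 → A₁ = 484.946 sabins.
V = 4004 m³. Required absorption A₂ = 0.161 × 4004 / 0.40 = 1611.610 sabins.
Shortfall: 1611.610 − 484.946 = 1126.7 sabins.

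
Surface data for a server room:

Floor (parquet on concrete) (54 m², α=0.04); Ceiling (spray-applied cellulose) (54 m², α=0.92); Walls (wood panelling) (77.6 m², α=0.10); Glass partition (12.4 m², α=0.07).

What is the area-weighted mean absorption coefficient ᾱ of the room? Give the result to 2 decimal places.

0.31

S = Σ Sᵢ = 54 + 54 + 77.6 + 12.4 = 198.0 m².
Σ(Sᵢαᵢ) = 54*0.04 + 54*0.92 + 77.6*0.10 + 12.4*0.07 = 60.468.
ᾱ = A/S = 0.31.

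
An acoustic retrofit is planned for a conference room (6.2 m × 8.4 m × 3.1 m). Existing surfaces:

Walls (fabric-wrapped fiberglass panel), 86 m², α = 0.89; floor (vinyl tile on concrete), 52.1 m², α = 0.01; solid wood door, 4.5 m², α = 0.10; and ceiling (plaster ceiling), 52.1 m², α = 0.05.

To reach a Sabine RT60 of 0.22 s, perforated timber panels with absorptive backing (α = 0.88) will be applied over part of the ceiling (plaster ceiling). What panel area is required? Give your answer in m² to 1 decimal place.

Total absorption A₁ = 86*0.89 + 52.1*0.01 + 4.5*0.10 + 52.1*0.05
  = 76.540 + 0.521 + 0.450 + 2.605 = 80.116 m² sabins.
Required A₂ = 0.161·161.448/0.22 = 118.151 sabins.
Absorption to add: 118.151 − 80.116 = 38.035 sabins.
Each m² of panel replacing the ceiling (plaster ceiling) adds (0.88 − 0.05) = 0.83 sabins.
Area = ΔA/Δα = 38.035/0.83 = 45.8 m².

45.8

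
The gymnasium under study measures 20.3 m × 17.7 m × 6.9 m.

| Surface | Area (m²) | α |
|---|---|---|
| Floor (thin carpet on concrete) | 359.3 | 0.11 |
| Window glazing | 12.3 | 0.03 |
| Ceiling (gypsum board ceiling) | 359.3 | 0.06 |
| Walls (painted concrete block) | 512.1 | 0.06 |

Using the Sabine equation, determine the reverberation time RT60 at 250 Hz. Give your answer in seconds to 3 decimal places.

4.330 s

A = Σ Sᵢαᵢ = 359.3*0.11 + 12.3*0.03 + 359.3*0.06 + 512.1*0.06 = 92.176 sabins.
V = 20.3·17.7·6.9 = 2479.239 m³.
T = 0.161 V/A = 0.161·2479.239/92.176 = 4.330 s.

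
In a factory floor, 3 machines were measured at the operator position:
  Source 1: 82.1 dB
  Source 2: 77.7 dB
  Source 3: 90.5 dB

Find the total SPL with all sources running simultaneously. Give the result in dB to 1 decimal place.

Converting to relative power and adding: 10^(82.1/10) + 10^(77.7/10) + 10^(90.5/10) = 1.343e+09.
Back to dB: 10·log₁₀ Σ = 91.3 dB.

91.3 dB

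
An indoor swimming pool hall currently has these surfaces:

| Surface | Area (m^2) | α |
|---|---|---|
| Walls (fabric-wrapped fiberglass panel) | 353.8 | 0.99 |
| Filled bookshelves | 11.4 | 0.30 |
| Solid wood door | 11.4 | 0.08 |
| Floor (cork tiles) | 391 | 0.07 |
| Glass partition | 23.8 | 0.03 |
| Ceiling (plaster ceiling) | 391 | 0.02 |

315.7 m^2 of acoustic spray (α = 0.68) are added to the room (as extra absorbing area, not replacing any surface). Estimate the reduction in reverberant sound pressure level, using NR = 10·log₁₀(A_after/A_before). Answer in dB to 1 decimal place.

1.9 dB

Summing Sᵢαᵢ: 350.262 + 3.420 + 0.912 + 27.370 + 0.714 + 7.820 → A_before = 390.498 sabins.
Treatment contributes 315.7·0.68 = 214.676 sabins.
A_after = 390.498 + 214.676 = 605.174 sabins.
Reduction = 10 log₁₀(A_after/A_before) = 10 log₁₀(1.5497) = 1.9 dB.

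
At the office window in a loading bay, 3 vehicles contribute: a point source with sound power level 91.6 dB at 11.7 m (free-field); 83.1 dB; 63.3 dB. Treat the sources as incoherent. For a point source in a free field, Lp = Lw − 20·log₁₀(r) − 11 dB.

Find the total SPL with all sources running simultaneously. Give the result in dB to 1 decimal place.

Source at 11.7 m: Lp = 91.6 − 20·log₁₀(11.7) − 11 = 59.2 dB.
Converting to relative power and adding: 10^(59.2/10) + 10^(83.1/10) + 10^(63.3/10) = 2.071e+08.
Combined level = 10 log₁₀(2.071e+08) = 83.2 dB.

83.2 dB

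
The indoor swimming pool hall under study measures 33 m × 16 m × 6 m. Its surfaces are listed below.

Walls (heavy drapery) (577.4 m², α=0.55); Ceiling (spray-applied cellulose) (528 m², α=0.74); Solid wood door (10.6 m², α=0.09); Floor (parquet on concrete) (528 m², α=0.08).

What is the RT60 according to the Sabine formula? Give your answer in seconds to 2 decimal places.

Equivalent absorption area: A = 577.4*0.55 + 528*0.74 + 10.6*0.09 + 528*0.08 = 751.484 m².
Room volume: 3168 m³.
T = 0.161 V/A = 0.161·3168/751.484 = 0.68 s.

0.68 s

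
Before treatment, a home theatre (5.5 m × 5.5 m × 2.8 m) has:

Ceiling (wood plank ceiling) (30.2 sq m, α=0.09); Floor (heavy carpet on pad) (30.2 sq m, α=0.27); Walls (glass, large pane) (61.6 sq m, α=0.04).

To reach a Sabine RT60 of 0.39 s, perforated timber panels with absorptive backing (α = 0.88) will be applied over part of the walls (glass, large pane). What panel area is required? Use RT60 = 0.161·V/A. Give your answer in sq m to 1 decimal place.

25.7

Summing Sᵢαᵢ: 2.718 + 8.154 + 2.464 → A₁ = 13.336 sabins.
Required A₂ = 0.161·84.7/0.39 = 34.966 sabins.
ΔA needed = 34.966 − 13.336 = 21.630 sabins.
Each sq m of panel replacing the walls (glass, large pane) adds (0.88 − 0.04) = 0.84 sabins.
Area = ΔA/Δα = 21.630/0.84 = 25.7 sq m.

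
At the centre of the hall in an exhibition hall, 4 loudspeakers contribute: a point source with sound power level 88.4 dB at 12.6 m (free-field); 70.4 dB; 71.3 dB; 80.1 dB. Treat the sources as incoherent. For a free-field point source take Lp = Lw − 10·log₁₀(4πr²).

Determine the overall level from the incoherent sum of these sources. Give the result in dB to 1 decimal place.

Source at 12.6 m: Lp = 88.4 − 10·log₁₀(4π·12.6²) = 88.4 − 10·log₁₀(1995.037) = 55.4 dB.
Converting to relative power and adding: 10^(55.4/10) + 10^(70.4/10) + 10^(71.3/10) + 10^(80.1/10) = 1.271e+08.
L_total = 10·log₁₀(1.271e+08) = 81.0 dB.

81.0 dB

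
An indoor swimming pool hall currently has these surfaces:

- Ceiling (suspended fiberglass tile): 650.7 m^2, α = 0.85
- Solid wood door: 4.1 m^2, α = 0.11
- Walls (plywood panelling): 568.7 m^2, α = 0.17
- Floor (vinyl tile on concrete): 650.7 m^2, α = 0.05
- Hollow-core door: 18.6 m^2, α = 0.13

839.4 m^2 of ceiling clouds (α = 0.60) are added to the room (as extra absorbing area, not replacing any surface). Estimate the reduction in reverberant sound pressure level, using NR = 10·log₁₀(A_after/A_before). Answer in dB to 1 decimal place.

A_before = Σ Sᵢαᵢ = 650.7×0.85 + 4.1×0.11 + 568.7×0.17 + 650.7×0.05 + 18.6×0.13 = 685.178 sabins.
Treatment contributes 839.4·0.60 = 503.640 sabins.
A_after = 685.178 + 503.640 = 1188.818 sabins.
Reduction = 10 log₁₀(A_after/A_before) = 10 log₁₀(1.7350) = 2.4 dB.

2.4 dB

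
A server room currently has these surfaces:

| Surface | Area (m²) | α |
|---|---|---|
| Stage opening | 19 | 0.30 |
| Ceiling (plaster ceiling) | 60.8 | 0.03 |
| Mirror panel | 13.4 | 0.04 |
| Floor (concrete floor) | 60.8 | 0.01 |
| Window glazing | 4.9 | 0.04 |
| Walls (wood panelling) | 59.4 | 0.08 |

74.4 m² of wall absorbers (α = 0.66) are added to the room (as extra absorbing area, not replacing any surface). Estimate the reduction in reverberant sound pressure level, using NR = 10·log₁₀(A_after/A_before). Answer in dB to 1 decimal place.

Summing Sᵢαᵢ: 5.700 + 1.824 + 0.536 + 0.608 + 0.196 + 4.752 → A_before = 13.616 sabins.
Added absorption = 74.4 × 0.66 = 49.104 sabins.
A_after = 13.616 + 49.104 = 62.720 sabins.
Reduction = 10 log₁₀(A_after/A_before) = 10 log₁₀(4.6063) = 6.6 dB.

6.6 dB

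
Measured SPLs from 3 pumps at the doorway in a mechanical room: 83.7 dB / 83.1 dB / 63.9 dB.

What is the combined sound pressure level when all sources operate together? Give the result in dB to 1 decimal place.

86.4 dB

Σ 10^(Lᵢ/10) = 4.411e+08.
Back to dB: 10·log₁₀ Σ = 86.4 dB.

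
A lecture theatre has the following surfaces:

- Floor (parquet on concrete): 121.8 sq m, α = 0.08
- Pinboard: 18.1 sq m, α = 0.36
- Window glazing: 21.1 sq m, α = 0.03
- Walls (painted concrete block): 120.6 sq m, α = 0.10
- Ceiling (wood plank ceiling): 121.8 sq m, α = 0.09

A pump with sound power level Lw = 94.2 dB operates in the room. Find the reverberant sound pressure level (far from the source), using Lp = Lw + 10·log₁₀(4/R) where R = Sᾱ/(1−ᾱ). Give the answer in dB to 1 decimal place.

83.8 dB

Σ(Sᵢαᵢ) = 121.8·0.08 + 18.1·0.36 + 21.1·0.03 + 120.6·0.10 + 121.8·0.09 = 39.915; total area S = 403.4 sq m.
ᾱ = 0.0989, so room constant R = A/(1−ᾱ) = 44.296 sq m.
Lp = 94.2 + 10·log₁₀(4/44.296) = 94.2 + (-10.44) = 83.8 dB.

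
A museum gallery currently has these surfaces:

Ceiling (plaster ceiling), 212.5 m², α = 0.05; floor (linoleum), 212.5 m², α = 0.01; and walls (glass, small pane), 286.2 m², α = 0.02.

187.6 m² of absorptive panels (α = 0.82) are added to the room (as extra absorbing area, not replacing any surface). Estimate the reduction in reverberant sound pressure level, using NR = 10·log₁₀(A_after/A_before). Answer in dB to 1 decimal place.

9.7 dB

Summing Sᵢαᵢ: 10.625 + 2.125 + 5.724 → A_before = 18.474 sabins.
Added absorption = 187.6 × 0.82 = 153.832 sabins.
New total A_after = 172.306 sabins.
NR = 10·log₁₀(172.306/18.474) = 9.7 dB.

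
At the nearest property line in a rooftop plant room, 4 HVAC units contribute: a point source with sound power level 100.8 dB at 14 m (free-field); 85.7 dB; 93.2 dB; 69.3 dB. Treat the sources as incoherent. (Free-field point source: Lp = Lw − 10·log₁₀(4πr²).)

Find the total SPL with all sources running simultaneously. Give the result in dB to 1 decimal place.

93.9 dB

Source at 14 m: Lp = 100.8 − 10·log₁₀(4π·14²) = 100.8 − 10·log₁₀(2463.009) = 66.9 dB.
Σ 10^(Lᵢ/10) = 2.474e+09.
Combined level = 10 log₁₀(2.474e+09) = 93.9 dB.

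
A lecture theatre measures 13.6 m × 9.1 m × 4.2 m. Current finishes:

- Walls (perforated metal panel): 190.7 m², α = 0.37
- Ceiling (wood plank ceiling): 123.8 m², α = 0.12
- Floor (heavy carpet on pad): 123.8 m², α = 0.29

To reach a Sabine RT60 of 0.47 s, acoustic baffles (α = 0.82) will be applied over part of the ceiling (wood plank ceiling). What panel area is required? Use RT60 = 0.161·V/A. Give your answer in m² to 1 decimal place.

81.1

Summing Sᵢαᵢ: 70.559 + 14.856 + 35.902 → A₁ = 121.317 sabins.
V = 519.792 m³. Target absorption A₂ = 0.161 × 519.792 / 0.47 = 178.056 sabins.
Absorption to add: 178.056 − 121.317 = 56.739 sabins.
Net gain per m²: Δα = 0.82 − 0.12 = 0.70.
Panel area = 56.739 / 0.70 = 81.1 m².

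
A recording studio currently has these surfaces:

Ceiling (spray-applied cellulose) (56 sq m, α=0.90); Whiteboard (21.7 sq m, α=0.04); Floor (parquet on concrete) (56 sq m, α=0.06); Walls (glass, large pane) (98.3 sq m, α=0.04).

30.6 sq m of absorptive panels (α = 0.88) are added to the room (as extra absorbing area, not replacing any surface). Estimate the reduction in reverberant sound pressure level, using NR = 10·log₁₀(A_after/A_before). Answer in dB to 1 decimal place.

1.6 dB

A_before = Σ Sᵢαᵢ = 56*0.90 + 21.7*0.04 + 56*0.06 + 98.3*0.04 = 58.560 sabins.
Added absorption = 30.6 × 0.88 = 26.928 sabins.
A_after = 58.560 + 26.928 = 85.488 sabins.
NR = 10·log₁₀(85.488/58.560) = 1.6 dB.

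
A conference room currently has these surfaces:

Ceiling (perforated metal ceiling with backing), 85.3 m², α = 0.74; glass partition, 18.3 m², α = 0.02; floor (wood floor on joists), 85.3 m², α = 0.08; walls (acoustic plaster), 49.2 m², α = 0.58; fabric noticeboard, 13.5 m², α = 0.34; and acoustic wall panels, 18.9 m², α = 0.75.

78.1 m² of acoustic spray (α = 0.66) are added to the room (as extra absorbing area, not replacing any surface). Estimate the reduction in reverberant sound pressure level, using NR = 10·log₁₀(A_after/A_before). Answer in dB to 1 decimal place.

A_before = Σ Sᵢαᵢ = 85.3*0.74 + 18.3*0.02 + 85.3*0.08 + 49.2*0.58 + 13.5*0.34 + 18.9*0.75 = 117.613 sabins.
Treatment contributes 78.1·0.66 = 51.546 sabins.
New total A_after = 169.159 sabins.
Reduction = 10 log₁₀(A_after/A_before) = 10 log₁₀(1.4383) = 1.6 dB.

1.6 dB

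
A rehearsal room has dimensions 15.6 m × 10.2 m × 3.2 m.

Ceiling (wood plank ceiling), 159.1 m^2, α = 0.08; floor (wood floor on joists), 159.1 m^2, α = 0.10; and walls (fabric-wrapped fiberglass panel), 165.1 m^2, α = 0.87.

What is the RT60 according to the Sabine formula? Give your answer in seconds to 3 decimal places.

0.476 s

Equivalent absorption area: A = 159.1·0.08 + 159.1·0.10 + 165.1·0.87 = 172.275 m^2.
V = 15.6·10.2·3.2 = 509.184 m³.
Sabine: RT60 = 0.161 × 509.184 / 172.275 = 0.476 s.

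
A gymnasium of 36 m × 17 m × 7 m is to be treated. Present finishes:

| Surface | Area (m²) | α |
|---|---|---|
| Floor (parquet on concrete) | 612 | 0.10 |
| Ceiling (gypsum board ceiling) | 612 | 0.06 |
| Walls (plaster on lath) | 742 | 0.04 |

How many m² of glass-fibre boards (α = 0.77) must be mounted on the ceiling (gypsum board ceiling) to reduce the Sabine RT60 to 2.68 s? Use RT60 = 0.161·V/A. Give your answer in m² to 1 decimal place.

Equivalent absorption area: A₁ = 612×0.10 + 612×0.06 + 742×0.04 = 127.600 m².
V = 4284 m³. Target absorption A₂ = 0.161 × 4284 / 2.68 = 257.360 sabins.
ΔA needed = 257.360 − 127.600 = 129.760 sabins.
Each m² of panel replacing the ceiling (gypsum board ceiling) adds (0.77 − 0.06) = 0.71 sabins.
Panel area = 129.760 / 0.71 = 182.8 m².

182.8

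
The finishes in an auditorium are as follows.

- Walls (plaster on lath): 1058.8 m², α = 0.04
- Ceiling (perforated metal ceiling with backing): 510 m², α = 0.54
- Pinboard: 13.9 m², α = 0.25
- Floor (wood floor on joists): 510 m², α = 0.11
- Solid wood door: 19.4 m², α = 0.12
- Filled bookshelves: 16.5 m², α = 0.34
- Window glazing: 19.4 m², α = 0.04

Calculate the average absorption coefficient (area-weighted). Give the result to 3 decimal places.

Total surface area S = 2148.0 m².
Weighted sum Σ Sα = 386.041.
ᾱ = 386.041 / 2148.0 = 0.180.

0.180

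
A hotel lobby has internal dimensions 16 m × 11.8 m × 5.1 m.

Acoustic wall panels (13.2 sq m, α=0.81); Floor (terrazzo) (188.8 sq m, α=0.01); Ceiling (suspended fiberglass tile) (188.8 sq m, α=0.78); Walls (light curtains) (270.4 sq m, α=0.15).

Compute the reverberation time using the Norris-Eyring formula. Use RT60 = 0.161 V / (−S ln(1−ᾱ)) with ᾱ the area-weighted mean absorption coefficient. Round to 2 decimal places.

Total surface area S = 13.2 + 188.8 + 188.8 + 270.4 = 661.2 sq m.
Σ(Sᵢαᵢ) = 13.2·0.81 + 188.8·0.01 + 188.8·0.78 + 270.4·0.15 = 200.404.
ᾱ = 200.404 / 661.2 = 0.3031.
Eyring denominator: −S ln(1−ᾱ) = 238.768.
V = 16 × 11.8 × 5.1 = 962.88 m³.
RT60 = 0.161 × 962.88 / 238.768 = 0.65 s.

0.65 sec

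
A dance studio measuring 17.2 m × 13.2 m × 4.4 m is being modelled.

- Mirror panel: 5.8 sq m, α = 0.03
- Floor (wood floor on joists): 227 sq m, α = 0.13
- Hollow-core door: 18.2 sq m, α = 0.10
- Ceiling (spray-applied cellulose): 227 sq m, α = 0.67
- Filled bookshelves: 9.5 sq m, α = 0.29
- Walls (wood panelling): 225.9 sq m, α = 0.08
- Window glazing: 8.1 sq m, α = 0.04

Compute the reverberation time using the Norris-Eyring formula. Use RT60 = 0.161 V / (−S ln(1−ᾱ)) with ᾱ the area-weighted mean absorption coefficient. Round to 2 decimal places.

S = Σ Sᵢ = 721.5 sq m.
Absorption A = 5.8·0.03 + 227·0.13 + 18.2·0.10 + 227·0.67 + 9.5·0.29 + 225.9·0.08 + 8.1·0.04 = 204.745 sabins.
ᾱ = 204.745 / 721.5 = 0.2838.
Eyring denominator: −S ln(1−ᾱ) = 240.834.
V = 17.2 × 13.2 × 4.4 = 998.976 m³.
T = 0.161·V/[−S·ln(1−ᾱ)] = 0.161·998.976/240.834 = 0.67 s.

0.67 sec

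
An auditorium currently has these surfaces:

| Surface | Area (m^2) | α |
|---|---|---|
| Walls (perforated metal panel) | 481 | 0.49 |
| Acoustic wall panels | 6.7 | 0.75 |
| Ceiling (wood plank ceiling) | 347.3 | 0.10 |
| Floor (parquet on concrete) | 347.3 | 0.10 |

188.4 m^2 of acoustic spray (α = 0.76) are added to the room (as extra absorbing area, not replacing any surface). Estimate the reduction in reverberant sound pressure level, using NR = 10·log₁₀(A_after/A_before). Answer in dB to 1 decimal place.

Summing Sᵢαᵢ: 235.690 + 5.025 + 34.730 + 34.730 → A_before = 310.175 sabins.
Added absorption = 188.4 × 0.76 = 143.184 sabins.
New total A_after = 453.359 sabins.
NR = 10·log₁₀(453.359/310.175) = 1.6 dB.

1.6 dB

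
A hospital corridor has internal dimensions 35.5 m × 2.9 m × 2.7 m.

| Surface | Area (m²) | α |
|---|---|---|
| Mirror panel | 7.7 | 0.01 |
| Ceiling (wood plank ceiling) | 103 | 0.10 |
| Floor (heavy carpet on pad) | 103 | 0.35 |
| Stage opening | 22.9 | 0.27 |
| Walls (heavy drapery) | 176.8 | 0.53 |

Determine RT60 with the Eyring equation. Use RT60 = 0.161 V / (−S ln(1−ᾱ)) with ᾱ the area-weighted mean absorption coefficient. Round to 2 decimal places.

0.25 seconds

Total surface area S = 7.7 + 103 + 103 + 22.9 + 176.8 = 413.4 m².
Absorption A = 7.7·0.01 + 103·0.10 + 103·0.35 + 22.9·0.27 + 176.8·0.53 = 146.314 sabins.
Mean coefficient ᾱ = A/S = 0.3539.
−S·ln(1−ᾱ) = −413.4 × ln(1 − 0.3539) = 180.574.
V = 35.5 × 2.9 × 2.7 = 277.965 m³.
RT60 = 0.161 × 277.965 / 180.574 = 0.25 s.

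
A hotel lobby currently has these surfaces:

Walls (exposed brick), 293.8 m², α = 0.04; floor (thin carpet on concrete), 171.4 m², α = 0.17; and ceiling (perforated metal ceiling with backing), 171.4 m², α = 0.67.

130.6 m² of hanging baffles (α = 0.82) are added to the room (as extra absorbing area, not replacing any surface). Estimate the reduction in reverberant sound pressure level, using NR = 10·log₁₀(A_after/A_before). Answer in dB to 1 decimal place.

Summing Sᵢαᵢ: 11.752 + 29.138 + 114.838 → A_before = 155.728 sabins.
Added absorption = 130.6 × 0.82 = 107.092 sabins.
A_after = 155.728 + 107.092 = 262.820 sabins.
NR = 10·log₁₀(262.820/155.728) = 2.3 dB.

2.3 dB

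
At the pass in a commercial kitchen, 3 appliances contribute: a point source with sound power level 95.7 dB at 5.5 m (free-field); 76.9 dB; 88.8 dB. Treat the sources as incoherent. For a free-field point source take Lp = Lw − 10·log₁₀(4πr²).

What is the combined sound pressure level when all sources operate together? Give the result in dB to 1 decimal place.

Source at 5.5 m: Lp = 95.7 − 10·log₁₀(4π·5.5²) = 95.7 − 10·log₁₀(380.133) = 69.9 dB.
Sum in the linear (power) domain: Σ 10^(Lᵢ/10) = 10^(69.9/10) + 10^(76.9/10) + 10^(88.8/10) = 8.173e+08.
Back to dB: 10·log₁₀ Σ = 89.1 dB.

89.1 dB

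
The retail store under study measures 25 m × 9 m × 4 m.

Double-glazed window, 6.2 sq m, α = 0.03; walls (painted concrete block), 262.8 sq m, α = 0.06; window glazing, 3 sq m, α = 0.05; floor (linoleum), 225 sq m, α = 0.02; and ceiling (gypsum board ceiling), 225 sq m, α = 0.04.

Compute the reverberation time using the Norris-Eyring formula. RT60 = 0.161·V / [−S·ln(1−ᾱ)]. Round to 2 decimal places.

Total surface area S = 6.2 + 262.8 + 3 + 225 + 225 = 722.0 sq m.
Σ(Sᵢαᵢ) = 6.2·0.03 + 262.8·0.06 + 3·0.05 + 225·0.02 + 225·0.04 = 29.604.
ᾱ = 29.604 / 722.0 = 0.0410.
−S·ln(1−ᾱ) = −722.0 × ln(1 − 0.0410) = 30.226.
V = 25 × 9 × 4 = 900 m³.
RT60 = 0.161 × 900 / 30.226 = 4.79 s.

4.79 s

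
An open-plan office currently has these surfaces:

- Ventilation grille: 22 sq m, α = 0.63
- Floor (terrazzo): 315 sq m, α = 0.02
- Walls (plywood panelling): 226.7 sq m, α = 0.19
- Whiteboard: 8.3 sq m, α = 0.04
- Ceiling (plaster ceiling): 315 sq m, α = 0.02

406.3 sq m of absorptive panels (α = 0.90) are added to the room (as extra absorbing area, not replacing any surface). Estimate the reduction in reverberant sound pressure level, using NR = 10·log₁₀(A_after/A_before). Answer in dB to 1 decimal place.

7.9 dB

Summing Sᵢαᵢ: 13.860 + 6.300 + 43.073 + 0.332 + 6.300 → A_before = 69.865 sabins.
Treatment contributes 406.3·0.90 = 365.670 sabins.
New total A_after = 435.535 sabins.
NR = 10·log₁₀(435.535/69.865) = 7.9 dB.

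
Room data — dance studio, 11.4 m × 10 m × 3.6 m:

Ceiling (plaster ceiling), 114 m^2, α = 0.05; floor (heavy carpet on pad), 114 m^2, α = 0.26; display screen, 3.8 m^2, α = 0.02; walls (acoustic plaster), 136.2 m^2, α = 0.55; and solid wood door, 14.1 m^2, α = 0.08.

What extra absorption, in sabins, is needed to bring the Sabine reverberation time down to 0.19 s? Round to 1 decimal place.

236.3 sabins

Total absorption A₁ = 114*0.05 + 114*0.26 + 3.8*0.02 + 136.2*0.55 + 14.1*0.08
  = 5.700 + 29.640 + 0.076 + 74.910 + 1.128 = 111.454 m^2 sabins.
Target A₂ = 0.161·410.4/0.19 = 347.760 sabins (V = 410.4 m³).
ΔA = A₂ − A₁ = 347.760 − 111.454 = 236.3 sabins.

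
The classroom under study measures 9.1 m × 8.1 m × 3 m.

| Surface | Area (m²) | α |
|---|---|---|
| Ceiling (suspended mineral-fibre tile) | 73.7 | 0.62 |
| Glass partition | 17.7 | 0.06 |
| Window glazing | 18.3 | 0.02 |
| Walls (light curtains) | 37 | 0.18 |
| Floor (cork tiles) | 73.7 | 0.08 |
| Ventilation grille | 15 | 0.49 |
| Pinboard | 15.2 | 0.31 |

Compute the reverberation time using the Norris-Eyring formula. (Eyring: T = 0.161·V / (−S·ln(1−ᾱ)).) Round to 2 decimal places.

Total surface area S = 73.7 + 17.7 + 18.3 + 37 + 73.7 + 15 + 15.2 = 250.6 m².
Absorption A = 73.7×0.62 + 17.7×0.06 + 18.3×0.02 + 37×0.18 + 73.7×0.08 + 15×0.49 + 15.2×0.31 = 71.740 sabins.
Mean coefficient ᾱ = A/S = 0.2863.
Eyring denominator: −S ln(1−ᾱ) = 84.526.
V = 9.1 × 8.1 × 3 = 221.13 m³.
RT60 = 0.161 × 221.13 / 84.526 = 0.42 s.

0.42 seconds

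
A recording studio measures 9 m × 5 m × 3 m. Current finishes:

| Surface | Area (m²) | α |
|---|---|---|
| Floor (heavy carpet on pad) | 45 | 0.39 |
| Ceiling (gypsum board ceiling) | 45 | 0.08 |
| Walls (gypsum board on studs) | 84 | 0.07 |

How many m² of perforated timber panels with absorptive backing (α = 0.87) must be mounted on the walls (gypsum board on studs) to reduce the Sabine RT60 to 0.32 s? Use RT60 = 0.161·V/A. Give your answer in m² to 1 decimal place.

Equivalent absorption area: A₁ = 45·0.39 + 45·0.08 + 84·0.07 = 27.030 m².
Required A₂ = 0.161·135/0.32 = 67.922 sabins.
ΔA needed = 67.922 − 27.030 = 40.892 sabins.
Each m² of panel replacing the walls (gypsum board on studs) adds (0.87 − 0.07) = 0.80 sabins.
Panel area = 40.892 / 0.80 = 51.1 m².

51.1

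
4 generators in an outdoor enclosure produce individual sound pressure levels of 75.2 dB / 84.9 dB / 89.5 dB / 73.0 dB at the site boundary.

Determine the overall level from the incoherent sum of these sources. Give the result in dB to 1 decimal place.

Σ 10^(Lᵢ/10) = 1.253e+09.
Combined level = 10 log₁₀(1.253e+09) = 91.0 dB.

91.0 dB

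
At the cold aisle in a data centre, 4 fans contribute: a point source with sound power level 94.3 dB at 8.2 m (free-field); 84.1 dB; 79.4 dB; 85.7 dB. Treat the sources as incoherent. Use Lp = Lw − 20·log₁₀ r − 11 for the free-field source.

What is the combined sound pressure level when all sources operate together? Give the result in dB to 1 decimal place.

88.6 dB

Source at 8.2 m: Lp = 94.3 − 20·log₁₀(8.2) − 11 = 65.0 dB.
Converting to relative power and adding: 10^(65.0/10) + 10^(84.1/10) + 10^(79.4/10) + 10^(85.7/10) = 7.188e+08.
L_total = 10·log₁₀(7.188e+08) = 88.6 dB.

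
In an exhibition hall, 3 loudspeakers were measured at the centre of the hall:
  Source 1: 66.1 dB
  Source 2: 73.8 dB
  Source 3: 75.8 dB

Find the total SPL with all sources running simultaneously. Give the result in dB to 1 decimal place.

Sum in the linear (power) domain: Σ 10^(Lᵢ/10) = 10^(66.1/10) + 10^(73.8/10) + 10^(75.8/10) = 6.608e+07.
L_total = 10·log₁₀(6.608e+07) = 78.2 dB.

78.2 dB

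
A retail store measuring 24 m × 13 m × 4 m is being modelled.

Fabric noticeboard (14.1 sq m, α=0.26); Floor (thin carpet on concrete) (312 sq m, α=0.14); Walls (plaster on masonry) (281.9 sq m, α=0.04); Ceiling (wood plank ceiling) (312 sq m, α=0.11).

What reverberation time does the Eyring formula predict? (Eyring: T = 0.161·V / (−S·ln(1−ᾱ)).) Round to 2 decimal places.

S = Σ Sᵢ = 920.0 sq m.
Σ(Sᵢαᵢ) = 14.1×0.26 + 312×0.14 + 281.9×0.04 + 312×0.11 = 92.942.
ᾱ = 92.942 / 920.0 = 0.1010.
Eyring denominator: −S ln(1−ᾱ) = 97.954.
V = 24 × 13 × 4 = 1248 m³.
RT60 = 0.161 × 1248 / 97.954 = 2.05 s.

2.05 s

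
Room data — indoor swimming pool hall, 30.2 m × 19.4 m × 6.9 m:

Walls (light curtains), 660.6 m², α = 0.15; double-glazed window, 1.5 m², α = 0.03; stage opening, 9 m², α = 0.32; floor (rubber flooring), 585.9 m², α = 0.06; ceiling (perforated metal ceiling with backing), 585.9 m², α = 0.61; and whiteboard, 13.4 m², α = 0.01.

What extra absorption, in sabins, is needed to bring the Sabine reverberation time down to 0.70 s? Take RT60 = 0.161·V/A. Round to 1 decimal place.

A₁ = Σ Sᵢαᵢ = 660.6*0.15 + 1.5*0.03 + 9*0.32 + 585.9*0.06 + 585.9*0.61 + 13.4*0.01 = 494.702 sabins.
For T = 0.70 s, need A₂ = 0.161·V/T = 0.161·4042.572/0.70 = 929.792 sabins.
Additional absorption ΔA = 929.792 − 494.702 = 435.1 sabins.

435.1 sabins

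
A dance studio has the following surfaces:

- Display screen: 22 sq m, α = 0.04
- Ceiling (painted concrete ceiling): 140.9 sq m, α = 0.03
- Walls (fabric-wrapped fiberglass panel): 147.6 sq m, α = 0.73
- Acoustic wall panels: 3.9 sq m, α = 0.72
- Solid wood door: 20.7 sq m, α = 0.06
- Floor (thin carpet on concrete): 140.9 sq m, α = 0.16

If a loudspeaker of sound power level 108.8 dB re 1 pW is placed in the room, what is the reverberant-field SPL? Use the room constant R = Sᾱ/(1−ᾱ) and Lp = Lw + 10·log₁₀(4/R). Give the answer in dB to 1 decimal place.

91.9 dB

Σ(Sᵢαᵢ) = 22×0.04 + 140.9×0.03 + 147.6×0.73 + 3.9×0.72 + 20.7×0.06 + 140.9×0.16 = 139.449; total area S = 476.0 sq m.
ᾱ = 0.2930, so room constant R = A/(1−ᾱ) = 197.240 sq m.
Lp = Lw + 10 log₁₀(4/R) = 108.8 -16.93 = 91.9 dB.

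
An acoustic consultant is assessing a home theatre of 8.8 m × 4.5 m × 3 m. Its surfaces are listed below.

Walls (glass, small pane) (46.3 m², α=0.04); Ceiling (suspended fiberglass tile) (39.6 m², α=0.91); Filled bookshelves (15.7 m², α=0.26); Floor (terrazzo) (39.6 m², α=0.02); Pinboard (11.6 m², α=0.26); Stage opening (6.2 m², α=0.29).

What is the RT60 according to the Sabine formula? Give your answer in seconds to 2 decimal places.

A = Σ Sᵢαᵢ = 46.3·0.04 + 39.6·0.91 + 15.7·0.26 + 39.6·0.02 + 11.6·0.26 + 6.2·0.29 = 47.576 sabins.
V = 8.8·4.5·3 = 118.8 m³.
Sabine: RT60 = 0.161 × 118.8 / 47.576 = 0.40 s.

0.40 s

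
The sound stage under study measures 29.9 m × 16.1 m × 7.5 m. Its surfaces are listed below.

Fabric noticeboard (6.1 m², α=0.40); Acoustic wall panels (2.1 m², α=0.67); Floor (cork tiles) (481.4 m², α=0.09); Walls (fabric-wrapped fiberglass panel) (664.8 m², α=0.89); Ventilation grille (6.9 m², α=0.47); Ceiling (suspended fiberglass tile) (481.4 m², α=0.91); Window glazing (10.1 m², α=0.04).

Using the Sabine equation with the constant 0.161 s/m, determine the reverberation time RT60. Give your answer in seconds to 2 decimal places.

Equivalent absorption area: A = 6.1×0.40 + 2.1×0.67 + 481.4×0.09 + 664.8×0.89 + 6.9×0.47 + 481.4×0.91 + 10.1×0.04 = 1080.566 m².
V = 29.9·16.1·7.5 = 3610.425 m³.
T = 0.161 V/A = 0.161·3610.425/1080.566 = 0.54 s.

0.54 s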